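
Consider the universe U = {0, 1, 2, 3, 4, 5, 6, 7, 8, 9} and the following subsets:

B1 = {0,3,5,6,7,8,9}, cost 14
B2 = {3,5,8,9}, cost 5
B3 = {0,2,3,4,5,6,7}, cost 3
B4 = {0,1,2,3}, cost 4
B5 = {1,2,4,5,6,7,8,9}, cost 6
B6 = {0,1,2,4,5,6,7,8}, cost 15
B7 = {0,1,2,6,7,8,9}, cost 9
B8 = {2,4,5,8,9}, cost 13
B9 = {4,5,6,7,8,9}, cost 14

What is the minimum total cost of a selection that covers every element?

B3, B5 cover every element at cost 3 + 6 = 9.
Any cover uses at least 2 sets; among all covering selections none totals below 9.

9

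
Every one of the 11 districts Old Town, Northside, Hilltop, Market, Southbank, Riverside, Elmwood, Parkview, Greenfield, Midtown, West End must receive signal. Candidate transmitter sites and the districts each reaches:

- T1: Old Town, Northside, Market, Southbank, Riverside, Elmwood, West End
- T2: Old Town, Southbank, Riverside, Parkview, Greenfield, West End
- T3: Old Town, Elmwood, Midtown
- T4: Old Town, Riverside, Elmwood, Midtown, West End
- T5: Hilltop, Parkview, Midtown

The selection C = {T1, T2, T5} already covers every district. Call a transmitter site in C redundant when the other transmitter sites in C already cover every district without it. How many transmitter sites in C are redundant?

0

Drop T1: Northside, Market, Elmwood uncovered — not redundant.
Drop T2: Greenfield uncovered — not redundant.
Drop T5: Hilltop, Midtown uncovered — not redundant.
None of the transmitter sites in C is redundant.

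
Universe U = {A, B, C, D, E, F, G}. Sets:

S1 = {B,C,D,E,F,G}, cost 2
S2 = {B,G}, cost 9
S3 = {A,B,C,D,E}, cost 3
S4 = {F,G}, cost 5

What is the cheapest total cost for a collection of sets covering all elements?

5

S1, S3 cover every element at cost 2 + 3 = 5.
Any cover uses at least 2 sets; among all covering selections none totals below 5.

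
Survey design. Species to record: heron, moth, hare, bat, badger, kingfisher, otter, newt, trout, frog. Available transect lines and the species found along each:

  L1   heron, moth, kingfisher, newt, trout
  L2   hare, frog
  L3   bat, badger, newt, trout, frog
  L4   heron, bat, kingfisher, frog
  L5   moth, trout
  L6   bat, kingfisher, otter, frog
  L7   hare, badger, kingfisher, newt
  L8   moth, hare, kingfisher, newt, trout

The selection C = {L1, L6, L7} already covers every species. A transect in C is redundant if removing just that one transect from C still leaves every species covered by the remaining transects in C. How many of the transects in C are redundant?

Drop L1: heron, moth, trout uncovered — not redundant.
Drop L6: bat, otter, frog uncovered — not redundant.
Drop L7: hare, badger uncovered — not redundant.
None of the transects in C is redundant.

0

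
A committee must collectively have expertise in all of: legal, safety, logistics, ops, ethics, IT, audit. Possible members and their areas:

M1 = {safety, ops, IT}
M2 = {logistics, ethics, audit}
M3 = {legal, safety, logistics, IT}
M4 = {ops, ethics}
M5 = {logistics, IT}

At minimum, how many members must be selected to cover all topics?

3

M1, M2, M3 together cover {legal, safety, logistics, ops, ethics, IT, audit} — every topic.
No 2 of the 5 members cover everything (all 10 pairs fall short), so 3 is minimum.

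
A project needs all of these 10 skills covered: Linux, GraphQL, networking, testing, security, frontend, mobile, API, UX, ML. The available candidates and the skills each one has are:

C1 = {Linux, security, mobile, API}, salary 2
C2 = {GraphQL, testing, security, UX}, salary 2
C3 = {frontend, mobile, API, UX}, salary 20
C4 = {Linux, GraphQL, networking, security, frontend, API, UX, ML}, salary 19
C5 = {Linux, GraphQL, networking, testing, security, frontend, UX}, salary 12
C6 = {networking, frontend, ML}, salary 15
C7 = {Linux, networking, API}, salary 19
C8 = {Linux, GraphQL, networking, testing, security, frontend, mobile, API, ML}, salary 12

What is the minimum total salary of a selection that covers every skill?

C2, C8 cover every skill at salary 2 + 12 = 14.
Any cover uses at least 2 candidates; among all covering selections none totals below 14.
Greedy by coverage-per-salary would pick C1, C2, C8 for 16 — worse than the optimum 14.

14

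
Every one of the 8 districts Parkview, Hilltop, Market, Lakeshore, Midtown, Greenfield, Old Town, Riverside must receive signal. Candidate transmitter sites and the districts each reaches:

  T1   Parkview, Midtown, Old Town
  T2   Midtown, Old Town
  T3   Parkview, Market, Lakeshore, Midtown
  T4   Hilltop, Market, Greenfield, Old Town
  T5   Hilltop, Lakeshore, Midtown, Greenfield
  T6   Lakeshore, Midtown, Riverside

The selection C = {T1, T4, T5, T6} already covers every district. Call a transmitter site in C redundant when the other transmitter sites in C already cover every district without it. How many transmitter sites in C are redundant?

Drop T1: Parkview uncovered — not redundant.
Drop T4: Market uncovered — not redundant.
Drop T5: the rest still cover every district — redundant.
Drop T6: Riverside uncovered — not redundant.
1 redundant: T5.

1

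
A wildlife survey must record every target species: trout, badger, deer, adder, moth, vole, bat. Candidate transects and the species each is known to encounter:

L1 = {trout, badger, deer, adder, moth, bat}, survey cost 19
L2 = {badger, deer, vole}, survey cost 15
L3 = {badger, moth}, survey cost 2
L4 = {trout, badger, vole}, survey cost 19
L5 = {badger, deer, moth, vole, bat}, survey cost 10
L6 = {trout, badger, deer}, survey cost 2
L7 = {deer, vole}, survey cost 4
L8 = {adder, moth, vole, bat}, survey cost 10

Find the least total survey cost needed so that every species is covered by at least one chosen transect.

12

L6, L8 cover every species at survey cost 2 + 10 = 12.
Any cover uses at least 2 transects; among all covering selections none totals below 12.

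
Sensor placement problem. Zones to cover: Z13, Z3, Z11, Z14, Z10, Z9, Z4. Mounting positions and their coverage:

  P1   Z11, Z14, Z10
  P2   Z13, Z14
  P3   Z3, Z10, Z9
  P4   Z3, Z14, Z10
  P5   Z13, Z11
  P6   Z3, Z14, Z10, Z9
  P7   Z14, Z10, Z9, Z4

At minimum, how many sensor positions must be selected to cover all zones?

P3, P5, P7 together cover {Z13, Z3, Z11, Z14, Z10, Z9, Z4} — every zone.
No 2 of the 7 sensor positions cover everything (all 21 pairs fall short), so 3 is minimum.

3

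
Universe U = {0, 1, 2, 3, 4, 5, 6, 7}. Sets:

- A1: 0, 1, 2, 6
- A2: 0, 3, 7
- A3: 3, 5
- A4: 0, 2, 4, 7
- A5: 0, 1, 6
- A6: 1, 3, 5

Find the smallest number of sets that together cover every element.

3

A1, A3, A4 together cover {0, 1, 2, 3, 4, 5, 6, 7} — every element.
No 2 of the 6 sets cover everything (all 15 pairs fall short), so 3 is minimum.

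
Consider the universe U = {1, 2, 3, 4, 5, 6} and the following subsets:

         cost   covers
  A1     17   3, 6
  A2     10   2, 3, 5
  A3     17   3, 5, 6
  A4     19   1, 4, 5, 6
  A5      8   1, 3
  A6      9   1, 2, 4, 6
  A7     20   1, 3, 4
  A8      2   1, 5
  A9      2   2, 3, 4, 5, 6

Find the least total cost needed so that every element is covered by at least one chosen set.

A8, A9 cover every element at cost 2 + 2 = 4.
Any cover uses at least 2 sets; among all covering selections none totals below 4.

4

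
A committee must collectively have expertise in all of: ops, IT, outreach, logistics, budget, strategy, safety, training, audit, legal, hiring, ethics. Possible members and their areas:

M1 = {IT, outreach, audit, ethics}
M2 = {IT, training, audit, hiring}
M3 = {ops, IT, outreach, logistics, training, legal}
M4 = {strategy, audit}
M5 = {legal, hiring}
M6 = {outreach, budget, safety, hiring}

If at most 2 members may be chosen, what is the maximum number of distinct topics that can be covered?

Choosing M3, M6 covers {ops, IT, outreach, logistics, budget, safety, training, legal, hiring} — 9 topics.
No choice of 2 members does better; here strategy, audit, ethics are left uncovered.

9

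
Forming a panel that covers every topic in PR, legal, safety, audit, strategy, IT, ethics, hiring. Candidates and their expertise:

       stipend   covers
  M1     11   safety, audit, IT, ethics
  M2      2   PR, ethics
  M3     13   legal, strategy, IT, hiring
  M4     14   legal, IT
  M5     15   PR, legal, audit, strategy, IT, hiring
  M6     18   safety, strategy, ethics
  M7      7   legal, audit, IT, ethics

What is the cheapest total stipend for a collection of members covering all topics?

26

M1, M5 cover every topic at stipend 11 + 15 = 26.
Any cover uses at least 2 members; among all covering selections none totals below 26.
Greedy by coverage-per-stipend would pick M2, M7, M3, M1 for 33 — worse than the optimum 26.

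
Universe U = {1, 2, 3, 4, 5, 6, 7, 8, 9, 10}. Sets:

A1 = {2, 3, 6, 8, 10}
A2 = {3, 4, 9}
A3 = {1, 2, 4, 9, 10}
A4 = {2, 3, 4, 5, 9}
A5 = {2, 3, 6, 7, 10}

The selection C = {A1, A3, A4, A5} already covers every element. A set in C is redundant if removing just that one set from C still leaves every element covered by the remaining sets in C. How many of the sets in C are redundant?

0

Drop A1: 8 uncovered — not redundant.
Drop A3: 1 uncovered — not redundant.
Drop A4: 5 uncovered — not redundant.
Drop A5: 7 uncovered — not redundant.
None of the sets in C is redundant.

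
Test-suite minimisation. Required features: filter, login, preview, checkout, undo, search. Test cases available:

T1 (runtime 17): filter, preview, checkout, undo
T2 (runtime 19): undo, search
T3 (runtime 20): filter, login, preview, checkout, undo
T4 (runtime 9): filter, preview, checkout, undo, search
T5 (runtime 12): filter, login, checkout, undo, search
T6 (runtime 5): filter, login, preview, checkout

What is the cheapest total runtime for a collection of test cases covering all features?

T4, T6 cover every feature at runtime 9 + 5 = 14.
Any cover uses at least 2 test cases; among all covering selections none totals below 14.

14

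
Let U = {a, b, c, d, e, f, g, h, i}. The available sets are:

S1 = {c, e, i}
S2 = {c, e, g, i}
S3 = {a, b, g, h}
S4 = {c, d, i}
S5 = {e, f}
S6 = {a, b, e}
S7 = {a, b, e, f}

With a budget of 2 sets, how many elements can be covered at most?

Choosing S1, S3 covers {a, b, c, e, g, h, i} — 7 elements.
No choice of 2 sets does better; here d, f are left uncovered.

7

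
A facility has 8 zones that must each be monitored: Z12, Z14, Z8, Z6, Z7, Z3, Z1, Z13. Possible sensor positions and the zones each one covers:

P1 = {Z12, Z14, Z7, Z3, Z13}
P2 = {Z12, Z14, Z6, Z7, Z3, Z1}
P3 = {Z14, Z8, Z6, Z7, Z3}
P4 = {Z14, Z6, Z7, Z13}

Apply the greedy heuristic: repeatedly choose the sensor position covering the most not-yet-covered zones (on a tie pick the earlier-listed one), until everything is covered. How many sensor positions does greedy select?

Pick 1: P2 covers 6 new zones (Z12, Z14, Z6, Z7, Z3, Z1).
Pick 2: P1 covers 1 new zones (Z13).
Pick 3: P3 covers 1 new zones (Z8).
Greedy uses 3 sensor positions.

3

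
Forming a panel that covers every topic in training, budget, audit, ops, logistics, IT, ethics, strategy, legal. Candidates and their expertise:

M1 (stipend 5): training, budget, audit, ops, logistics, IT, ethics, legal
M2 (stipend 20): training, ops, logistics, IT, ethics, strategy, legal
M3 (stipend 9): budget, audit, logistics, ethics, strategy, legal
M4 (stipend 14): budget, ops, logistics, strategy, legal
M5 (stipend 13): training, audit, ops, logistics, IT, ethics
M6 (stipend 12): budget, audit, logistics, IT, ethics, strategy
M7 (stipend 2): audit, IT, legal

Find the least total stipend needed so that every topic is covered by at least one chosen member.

M1, M3 cover every topic at stipend 5 + 9 = 14.
Any cover uses at least 2 members; among all covering selections none totals below 14.

14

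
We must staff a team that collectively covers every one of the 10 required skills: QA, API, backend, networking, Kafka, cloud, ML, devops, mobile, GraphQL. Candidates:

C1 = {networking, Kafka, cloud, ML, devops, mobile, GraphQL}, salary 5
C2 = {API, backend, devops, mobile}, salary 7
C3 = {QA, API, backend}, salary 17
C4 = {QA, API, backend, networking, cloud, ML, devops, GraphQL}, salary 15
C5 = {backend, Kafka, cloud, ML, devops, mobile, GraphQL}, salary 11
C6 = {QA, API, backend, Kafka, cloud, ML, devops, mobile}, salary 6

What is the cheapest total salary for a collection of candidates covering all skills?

C1, C6 cover every skill at salary 5 + 6 = 11.
Any cover uses at least 2 candidates; among all covering selections none totals below 11.

11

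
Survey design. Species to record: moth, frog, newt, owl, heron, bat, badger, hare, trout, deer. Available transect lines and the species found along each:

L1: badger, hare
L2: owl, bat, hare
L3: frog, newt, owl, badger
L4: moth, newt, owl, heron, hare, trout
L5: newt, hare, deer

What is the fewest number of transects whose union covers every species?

L2, L3, L4, L5 together cover {moth, frog, newt, owl, heron, bat, badger, hare, trout, deer} — every species.
No 3 of the 5 transects cover everything (all 10 triples fall short), so 4 is minimum.

4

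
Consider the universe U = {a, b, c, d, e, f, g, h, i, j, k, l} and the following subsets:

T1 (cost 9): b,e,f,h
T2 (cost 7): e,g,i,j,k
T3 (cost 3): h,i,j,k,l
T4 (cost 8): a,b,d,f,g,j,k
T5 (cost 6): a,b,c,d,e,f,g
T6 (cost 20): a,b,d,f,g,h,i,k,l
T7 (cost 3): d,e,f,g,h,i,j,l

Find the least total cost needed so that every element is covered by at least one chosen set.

9

T3, T5 cover every element at cost 3 + 6 = 9.
Any cover uses at least 2 sets; among all covering selections none totals below 9.
Greedy by coverage-per-cost would pick T7, T5, T3 for 12 — worse than the optimum 9.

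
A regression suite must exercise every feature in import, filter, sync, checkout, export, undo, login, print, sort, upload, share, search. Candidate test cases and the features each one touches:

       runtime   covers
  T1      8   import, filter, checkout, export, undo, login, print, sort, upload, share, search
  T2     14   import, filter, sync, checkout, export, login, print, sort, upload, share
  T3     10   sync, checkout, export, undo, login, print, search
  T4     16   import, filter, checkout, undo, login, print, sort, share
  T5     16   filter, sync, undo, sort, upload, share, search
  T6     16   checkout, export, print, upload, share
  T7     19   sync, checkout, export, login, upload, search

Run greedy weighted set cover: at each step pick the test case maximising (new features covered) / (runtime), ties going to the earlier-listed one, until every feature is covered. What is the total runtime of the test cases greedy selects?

18

Pick 1: T1 adds 11 new (import, filter, checkout, export, undo, login, print, sort, upload, share, search) at runtime 8 (ratio 11/8).
Pick 2: T3 adds 1 new (sync) at runtime 10 (ratio 1/10).
Greedy total runtime: 8 + 10 = 18.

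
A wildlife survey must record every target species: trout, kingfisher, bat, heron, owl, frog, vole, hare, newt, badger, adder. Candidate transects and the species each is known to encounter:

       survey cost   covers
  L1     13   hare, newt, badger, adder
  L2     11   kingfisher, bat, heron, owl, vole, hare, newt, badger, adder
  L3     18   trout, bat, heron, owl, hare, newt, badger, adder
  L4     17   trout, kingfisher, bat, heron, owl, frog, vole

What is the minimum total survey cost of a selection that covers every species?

28

L2, L4 cover every species at survey cost 11 + 17 = 28.
Any cover uses at least 2 transects; among all covering selections none totals below 28.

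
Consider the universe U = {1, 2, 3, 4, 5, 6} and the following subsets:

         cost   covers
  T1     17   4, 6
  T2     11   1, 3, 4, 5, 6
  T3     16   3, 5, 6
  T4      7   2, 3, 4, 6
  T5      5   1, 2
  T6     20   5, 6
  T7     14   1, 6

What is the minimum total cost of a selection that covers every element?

16

T2, T5 cover every element at cost 11 + 5 = 16.
Any cover uses at least 2 sets; among all covering selections none totals below 16.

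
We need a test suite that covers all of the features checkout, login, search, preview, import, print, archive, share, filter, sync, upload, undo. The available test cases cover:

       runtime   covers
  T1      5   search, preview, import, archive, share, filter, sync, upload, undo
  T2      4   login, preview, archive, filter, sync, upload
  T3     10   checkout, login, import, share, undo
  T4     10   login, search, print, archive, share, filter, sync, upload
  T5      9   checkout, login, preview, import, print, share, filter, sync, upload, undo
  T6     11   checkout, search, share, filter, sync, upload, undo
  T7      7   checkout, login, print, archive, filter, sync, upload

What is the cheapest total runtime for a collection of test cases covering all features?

12

T1, T7 cover every feature at runtime 5 + 7 = 12.
Any cover uses at least 2 test cases; among all covering selections none totals below 12.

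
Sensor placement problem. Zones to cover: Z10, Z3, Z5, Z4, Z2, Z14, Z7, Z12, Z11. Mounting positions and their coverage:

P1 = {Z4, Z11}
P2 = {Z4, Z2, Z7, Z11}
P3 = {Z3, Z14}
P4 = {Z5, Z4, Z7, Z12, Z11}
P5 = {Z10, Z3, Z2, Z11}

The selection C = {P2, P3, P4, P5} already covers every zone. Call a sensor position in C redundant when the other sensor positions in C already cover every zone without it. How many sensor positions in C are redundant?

1

Drop P2: the rest still cover every zone — redundant.
Drop P3: Z14 uncovered — not redundant.
Drop P4: Z5, Z12 uncovered — not redundant.
Drop P5: Z10 uncovered — not redundant.
1 redundant: P2.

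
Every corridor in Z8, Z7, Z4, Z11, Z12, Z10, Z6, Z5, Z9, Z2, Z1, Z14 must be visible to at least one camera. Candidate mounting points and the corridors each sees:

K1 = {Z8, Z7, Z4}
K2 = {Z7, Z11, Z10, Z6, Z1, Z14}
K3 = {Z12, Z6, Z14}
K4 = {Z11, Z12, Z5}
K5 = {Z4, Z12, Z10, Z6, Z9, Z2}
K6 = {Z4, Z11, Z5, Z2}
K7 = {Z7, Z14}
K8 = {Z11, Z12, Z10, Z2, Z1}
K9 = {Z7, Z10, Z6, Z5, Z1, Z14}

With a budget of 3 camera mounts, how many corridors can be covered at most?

11

Choosing K1, K2, K5 covers {Z8, Z7, Z4, Z11, Z12, Z10, Z6, Z9, Z2, Z1, Z14} — 11 corridors.
No choice of 3 camera mounts does better; here Z5 is left uncovered.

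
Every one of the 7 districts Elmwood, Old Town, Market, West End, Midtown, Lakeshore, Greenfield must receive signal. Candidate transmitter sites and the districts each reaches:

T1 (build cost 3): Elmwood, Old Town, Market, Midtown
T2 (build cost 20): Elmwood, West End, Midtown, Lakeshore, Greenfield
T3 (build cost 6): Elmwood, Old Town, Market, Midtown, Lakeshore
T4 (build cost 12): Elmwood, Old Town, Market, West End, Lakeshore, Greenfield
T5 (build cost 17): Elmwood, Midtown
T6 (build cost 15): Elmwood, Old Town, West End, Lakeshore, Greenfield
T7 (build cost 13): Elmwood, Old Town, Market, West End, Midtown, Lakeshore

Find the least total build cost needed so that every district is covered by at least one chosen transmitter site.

T1, T4 cover every district at build cost 3 + 12 = 15.
Any cover uses at least 2 transmitter sites; among all covering selections none totals below 15.

15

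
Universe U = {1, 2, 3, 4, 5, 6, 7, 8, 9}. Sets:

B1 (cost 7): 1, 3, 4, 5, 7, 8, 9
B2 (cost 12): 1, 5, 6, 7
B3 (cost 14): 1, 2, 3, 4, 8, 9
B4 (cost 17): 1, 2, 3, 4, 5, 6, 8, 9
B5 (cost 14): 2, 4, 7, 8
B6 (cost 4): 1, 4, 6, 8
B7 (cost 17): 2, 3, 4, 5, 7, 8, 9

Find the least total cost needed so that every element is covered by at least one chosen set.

21

B6, B7 cover every element at cost 4 + 17 = 21.
Any cover uses at least 2 sets; among all covering selections none totals below 21.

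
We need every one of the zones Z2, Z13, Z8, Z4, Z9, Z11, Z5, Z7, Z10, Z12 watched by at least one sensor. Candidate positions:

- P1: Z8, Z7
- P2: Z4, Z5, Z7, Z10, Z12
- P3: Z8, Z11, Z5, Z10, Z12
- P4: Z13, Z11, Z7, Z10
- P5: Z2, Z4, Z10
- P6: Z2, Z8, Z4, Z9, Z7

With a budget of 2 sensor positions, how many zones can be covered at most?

9

Choosing P3, P6 covers {Z2, Z8, Z4, Z9, Z11, Z5, Z7, Z10, Z12} — 9 zones.
No choice of 2 sensor positions does better; here Z13 is left uncovered.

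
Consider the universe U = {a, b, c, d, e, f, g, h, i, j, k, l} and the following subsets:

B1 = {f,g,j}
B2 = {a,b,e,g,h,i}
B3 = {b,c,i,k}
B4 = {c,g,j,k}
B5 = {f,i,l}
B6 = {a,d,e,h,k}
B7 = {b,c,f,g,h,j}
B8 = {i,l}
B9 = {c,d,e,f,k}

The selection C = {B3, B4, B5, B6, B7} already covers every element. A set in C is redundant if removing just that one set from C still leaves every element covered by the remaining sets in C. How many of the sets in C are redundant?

3

Drop B3: the rest still cover every element — redundant.
Drop B4: the rest still cover every element — redundant.
Drop B5: l uncovered — not redundant.
Drop B6: a, d, e uncovered — not redundant.
Drop B7: the rest still cover every element — redundant.
3 redundant: B3, B4, B7.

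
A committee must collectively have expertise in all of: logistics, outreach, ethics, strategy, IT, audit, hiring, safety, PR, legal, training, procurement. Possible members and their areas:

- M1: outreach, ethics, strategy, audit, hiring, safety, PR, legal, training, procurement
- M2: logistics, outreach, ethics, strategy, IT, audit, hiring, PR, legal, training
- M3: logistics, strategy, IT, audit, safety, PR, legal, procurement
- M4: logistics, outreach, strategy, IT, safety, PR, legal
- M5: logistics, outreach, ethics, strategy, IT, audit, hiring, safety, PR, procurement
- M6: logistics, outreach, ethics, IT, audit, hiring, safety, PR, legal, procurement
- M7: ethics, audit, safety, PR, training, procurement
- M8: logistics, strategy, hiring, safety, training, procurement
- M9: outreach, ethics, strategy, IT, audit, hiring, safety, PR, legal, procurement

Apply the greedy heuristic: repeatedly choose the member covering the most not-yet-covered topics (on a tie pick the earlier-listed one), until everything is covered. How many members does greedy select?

Pick 1: M1 covers 10 new topics (outreach, ethics, strategy, audit, hiring, safety, PR, legal, training, procurement).
Pick 2: M2 covers 2 new topics (logistics, IT).
Greedy uses 2 members.

2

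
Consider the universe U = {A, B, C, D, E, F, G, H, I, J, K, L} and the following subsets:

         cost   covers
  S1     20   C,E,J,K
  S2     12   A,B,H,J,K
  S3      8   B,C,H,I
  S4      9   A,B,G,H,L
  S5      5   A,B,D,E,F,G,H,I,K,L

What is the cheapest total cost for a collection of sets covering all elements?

S1, S5 cover every element at cost 20 + 5 = 25.
Any cover uses at least 2 sets; among all covering selections none totals below 25.

25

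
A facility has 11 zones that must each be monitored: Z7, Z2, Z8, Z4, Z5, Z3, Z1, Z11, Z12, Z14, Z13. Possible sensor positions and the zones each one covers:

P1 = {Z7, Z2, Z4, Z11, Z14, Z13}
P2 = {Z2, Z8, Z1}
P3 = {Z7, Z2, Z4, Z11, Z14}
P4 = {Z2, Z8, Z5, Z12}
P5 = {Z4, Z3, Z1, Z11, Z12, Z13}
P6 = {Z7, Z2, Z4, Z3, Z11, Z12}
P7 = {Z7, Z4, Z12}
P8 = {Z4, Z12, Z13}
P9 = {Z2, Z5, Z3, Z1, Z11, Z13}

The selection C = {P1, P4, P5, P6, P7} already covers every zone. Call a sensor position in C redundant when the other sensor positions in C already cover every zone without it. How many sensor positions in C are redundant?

Drop P1: Z14 uncovered — not redundant.
Drop P4: Z8, Z5 uncovered — not redundant.
Drop P5: Z1 uncovered — not redundant.
Drop P6: the rest still cover every zone — redundant.
Drop P7: the rest still cover every zone — redundant.
2 redundant: P6, P7.

2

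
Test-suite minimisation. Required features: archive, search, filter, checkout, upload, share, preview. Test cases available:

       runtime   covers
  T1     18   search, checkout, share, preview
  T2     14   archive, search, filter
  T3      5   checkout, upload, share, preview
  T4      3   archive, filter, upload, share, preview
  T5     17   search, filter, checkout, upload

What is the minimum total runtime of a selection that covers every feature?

19

T2, T3 cover every feature at runtime 14 + 5 = 19.
Any cover uses at least 2 test cases; among all covering selections none totals below 19.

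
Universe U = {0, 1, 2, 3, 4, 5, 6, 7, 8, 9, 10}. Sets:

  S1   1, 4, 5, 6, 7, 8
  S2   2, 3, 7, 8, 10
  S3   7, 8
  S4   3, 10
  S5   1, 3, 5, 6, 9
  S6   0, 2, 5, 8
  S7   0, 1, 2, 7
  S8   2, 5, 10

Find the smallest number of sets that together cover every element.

S1, S2, S5, S6 together cover {0, 1, 2, 3, 4, 5, 6, 7, 8, 9, 10} — every element.
No 3 of the 8 sets cover everything (all 56 triples fall short), so 4 is minimum.

4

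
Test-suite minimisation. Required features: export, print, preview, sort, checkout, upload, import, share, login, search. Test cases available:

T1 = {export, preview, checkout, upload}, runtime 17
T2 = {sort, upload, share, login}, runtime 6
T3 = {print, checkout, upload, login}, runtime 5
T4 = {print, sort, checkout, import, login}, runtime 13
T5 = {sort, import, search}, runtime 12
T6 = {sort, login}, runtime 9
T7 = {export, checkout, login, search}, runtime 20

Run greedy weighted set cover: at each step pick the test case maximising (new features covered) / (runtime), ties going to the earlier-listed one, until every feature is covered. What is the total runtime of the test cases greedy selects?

Pick 1: T3 adds 4 new (print, checkout, upload, login) at runtime 5 (ratio 4/5).
Pick 2: T2 adds 2 new (sort, share) at runtime 6 (ratio 2/6).
Pick 3: T5 adds 2 new (import, search) at runtime 12 (ratio 2/12).
Pick 4: T1 adds 2 new (export, preview) at runtime 17 (ratio 2/17).
Greedy total runtime: 5 + 6 + 12 + 17 = 40.

40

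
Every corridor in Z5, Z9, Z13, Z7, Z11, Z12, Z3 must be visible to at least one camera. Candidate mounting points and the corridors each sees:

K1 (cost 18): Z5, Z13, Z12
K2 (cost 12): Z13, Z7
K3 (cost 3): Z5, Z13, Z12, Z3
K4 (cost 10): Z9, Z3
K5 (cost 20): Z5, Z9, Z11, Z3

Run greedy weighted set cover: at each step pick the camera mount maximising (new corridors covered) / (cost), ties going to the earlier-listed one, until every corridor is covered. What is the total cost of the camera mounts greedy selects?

45

Pick 1: K3 adds 4 new (Z5, Z13, Z12, Z3) at cost 3 (ratio 4/3).
Pick 2: K4 adds 1 new (Z9) at cost 10 (ratio 1/10).
Pick 3: K2 adds 1 new (Z7) at cost 12 (ratio 1/12).
Pick 4: K5 adds 1 new (Z11) at cost 20 (ratio 1/20).
Greedy total cost: 3 + 10 + 12 + 20 = 45. (The true optimum is 35, so greedy overshoots here.)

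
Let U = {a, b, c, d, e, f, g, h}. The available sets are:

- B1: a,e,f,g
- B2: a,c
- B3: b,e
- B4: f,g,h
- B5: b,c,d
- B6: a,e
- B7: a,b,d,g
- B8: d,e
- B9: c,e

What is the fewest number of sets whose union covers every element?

3

B1, B4, B5 together cover {a, b, c, d, e, f, g, h} — every element.
No 2 of the 9 sets cover everything (all 36 pairs fall short), so 3 is minimum.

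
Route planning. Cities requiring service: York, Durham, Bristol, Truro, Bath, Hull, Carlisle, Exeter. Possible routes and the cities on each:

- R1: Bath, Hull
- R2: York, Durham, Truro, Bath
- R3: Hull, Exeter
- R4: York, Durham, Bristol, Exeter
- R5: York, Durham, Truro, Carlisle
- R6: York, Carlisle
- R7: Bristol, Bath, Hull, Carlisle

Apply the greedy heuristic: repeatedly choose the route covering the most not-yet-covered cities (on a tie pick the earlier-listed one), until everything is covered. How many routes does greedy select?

Pick 1: R2 covers 4 new cities (York, Durham, Truro, Bath).
Pick 2: R7 covers 3 new cities (Bristol, Hull, Carlisle).
Pick 3: R3 covers 1 new cities (Exeter).
Greedy uses 3 routes.

3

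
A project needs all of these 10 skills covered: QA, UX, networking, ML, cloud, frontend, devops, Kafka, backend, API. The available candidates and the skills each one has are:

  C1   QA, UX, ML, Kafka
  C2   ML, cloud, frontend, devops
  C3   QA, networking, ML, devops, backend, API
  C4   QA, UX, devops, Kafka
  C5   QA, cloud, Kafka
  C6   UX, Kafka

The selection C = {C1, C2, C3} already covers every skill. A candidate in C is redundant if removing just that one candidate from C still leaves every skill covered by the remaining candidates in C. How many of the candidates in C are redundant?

Drop C1: UX, Kafka uncovered — not redundant.
Drop C2: cloud, frontend uncovered — not redundant.
Drop C3: networking, backend, API uncovered — not redundant.
None of the candidates in C is redundant.

0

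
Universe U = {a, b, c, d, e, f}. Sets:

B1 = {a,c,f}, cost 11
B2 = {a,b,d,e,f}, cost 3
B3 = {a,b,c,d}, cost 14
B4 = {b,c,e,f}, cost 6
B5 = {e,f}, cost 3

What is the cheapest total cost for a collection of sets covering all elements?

9

B2, B4 cover every element at cost 3 + 6 = 9.
Any cover uses at least 2 sets; among all covering selections none totals below 9.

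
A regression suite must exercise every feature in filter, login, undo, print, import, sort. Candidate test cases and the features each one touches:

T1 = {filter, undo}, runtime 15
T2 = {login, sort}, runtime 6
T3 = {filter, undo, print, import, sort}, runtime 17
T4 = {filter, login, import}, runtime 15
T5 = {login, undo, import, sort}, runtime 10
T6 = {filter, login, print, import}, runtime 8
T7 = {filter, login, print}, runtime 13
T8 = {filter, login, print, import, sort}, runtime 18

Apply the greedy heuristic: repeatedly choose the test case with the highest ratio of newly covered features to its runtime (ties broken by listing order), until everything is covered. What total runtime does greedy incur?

18

Pick 1: T6 adds 4 new (filter, login, print, import) at runtime 8 (ratio 4/8).
Pick 2: T5 adds 2 new (undo, sort) at runtime 10 (ratio 2/10).
Greedy total runtime: 8 + 10 = 18.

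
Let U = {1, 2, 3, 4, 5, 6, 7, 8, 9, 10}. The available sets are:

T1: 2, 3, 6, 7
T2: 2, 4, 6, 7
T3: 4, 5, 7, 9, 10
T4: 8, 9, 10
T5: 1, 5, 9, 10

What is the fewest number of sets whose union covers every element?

T1, T2, T4, T5 together cover {1, 2, 3, 4, 5, 6, 7, 8, 9, 10} — every element.
No 3 of the 5 sets cover everything (all 10 triples fall short), so 4 is minimum.

4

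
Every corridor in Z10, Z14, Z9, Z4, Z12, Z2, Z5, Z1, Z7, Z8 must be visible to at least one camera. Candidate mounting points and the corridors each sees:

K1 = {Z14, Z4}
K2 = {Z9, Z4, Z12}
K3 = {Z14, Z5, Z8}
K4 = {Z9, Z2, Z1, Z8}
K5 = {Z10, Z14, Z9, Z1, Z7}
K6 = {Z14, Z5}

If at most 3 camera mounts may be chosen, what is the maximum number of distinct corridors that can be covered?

Choosing K2, K3, K5 covers {Z10, Z14, Z9, Z4, Z12, Z5, Z1, Z7, Z8} — 9 corridors.
No choice of 3 camera mounts does better; here Z2 is left uncovered.

9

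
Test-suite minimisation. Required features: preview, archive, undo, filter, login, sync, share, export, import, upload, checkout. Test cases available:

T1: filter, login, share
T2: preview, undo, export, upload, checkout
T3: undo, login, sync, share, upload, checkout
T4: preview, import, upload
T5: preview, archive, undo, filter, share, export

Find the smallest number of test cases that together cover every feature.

3

T3, T4, T5 together cover {preview, archive, undo, filter, login, sync, share, export, import, upload, checkout} — every feature.
No 2 of the 5 test cases cover everything (all 10 pairs fall short), so 3 is minimum.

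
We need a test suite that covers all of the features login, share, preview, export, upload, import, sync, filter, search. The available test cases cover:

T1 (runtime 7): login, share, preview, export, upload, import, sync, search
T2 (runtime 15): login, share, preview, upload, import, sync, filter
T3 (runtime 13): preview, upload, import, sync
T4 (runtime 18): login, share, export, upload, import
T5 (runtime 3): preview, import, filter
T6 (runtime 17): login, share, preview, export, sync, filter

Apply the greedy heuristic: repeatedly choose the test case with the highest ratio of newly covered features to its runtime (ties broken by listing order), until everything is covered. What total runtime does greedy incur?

10

Pick 1: T1 adds 8 new (login, share, preview, export, upload, import, sync, search) at runtime 7 (ratio 8/7).
Pick 2: T5 adds 1 new (filter) at runtime 3 (ratio 1/3).
Greedy total runtime: 7 + 3 = 10.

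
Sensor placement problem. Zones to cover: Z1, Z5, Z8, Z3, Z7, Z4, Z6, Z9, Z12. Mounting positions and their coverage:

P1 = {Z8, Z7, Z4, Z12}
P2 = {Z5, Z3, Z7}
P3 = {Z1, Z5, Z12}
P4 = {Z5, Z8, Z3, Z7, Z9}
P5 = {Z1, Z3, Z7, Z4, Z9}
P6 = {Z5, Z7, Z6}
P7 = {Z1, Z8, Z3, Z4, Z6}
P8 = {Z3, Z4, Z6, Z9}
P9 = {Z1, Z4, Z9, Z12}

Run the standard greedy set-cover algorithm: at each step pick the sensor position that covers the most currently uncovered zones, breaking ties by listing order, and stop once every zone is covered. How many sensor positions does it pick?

3

Pick 1: P4 covers 5 new zones (Z5, Z8, Z3, Z7, Z9).
Pick 2: P7 covers 3 new zones (Z1, Z4, Z6).
Pick 3: P1 covers 1 new zones (Z12).
Greedy uses 3 sensor positions.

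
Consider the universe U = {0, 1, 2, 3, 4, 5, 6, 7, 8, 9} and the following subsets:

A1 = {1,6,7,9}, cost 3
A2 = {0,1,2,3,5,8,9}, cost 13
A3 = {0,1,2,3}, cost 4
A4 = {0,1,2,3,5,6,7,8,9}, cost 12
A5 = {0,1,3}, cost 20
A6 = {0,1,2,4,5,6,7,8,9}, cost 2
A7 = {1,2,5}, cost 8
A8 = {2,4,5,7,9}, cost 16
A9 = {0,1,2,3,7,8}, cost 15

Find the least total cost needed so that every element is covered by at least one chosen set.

6

A3, A6 cover every element at cost 4 + 2 = 6.
Any cover uses at least 2 sets; among all covering selections none totals below 6.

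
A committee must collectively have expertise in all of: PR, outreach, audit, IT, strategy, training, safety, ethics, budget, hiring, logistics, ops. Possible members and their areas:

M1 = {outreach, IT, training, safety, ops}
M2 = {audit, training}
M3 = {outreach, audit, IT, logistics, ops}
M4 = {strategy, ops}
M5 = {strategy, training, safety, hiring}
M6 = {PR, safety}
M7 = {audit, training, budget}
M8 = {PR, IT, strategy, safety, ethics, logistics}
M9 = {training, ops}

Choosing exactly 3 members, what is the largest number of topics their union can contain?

Choosing M1, M7, M8 covers {PR, outreach, audit, IT, strategy, training, safety, ethics, budget, logistics, ops} — 11 topics.
No choice of 3 members does better; here hiring is left uncovered.

11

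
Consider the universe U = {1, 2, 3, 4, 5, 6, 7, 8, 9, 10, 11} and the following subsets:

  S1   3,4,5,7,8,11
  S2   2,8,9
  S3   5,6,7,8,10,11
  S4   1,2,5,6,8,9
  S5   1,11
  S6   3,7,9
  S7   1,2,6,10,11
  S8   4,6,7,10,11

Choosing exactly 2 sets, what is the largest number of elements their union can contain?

Choosing S1, S4 covers {1, 2, 3, 4, 5, 6, 7, 8, 9, 11} — 10 elements.
No choice of 2 sets does better; here 10 is left uncovered.

10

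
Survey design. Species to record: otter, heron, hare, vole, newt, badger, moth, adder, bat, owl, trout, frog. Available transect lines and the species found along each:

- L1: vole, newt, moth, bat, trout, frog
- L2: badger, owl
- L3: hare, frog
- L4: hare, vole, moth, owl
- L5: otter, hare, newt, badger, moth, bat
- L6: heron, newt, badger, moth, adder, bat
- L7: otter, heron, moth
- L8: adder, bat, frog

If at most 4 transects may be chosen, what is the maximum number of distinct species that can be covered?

Choosing L1, L2, L5, L6 covers {otter, heron, hare, vole, newt, badger, moth, adder, bat, owl, trout, frog} — 12 species.
That is all 12 species.

12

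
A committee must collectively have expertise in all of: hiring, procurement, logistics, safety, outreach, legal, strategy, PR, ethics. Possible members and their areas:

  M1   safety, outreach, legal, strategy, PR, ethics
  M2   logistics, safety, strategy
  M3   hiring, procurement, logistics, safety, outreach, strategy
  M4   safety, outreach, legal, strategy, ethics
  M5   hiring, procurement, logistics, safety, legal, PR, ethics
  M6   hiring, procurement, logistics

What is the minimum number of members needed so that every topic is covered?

M1, M3 together cover {hiring, procurement, logistics, safety, outreach, legal, strategy, PR, ethics} — every topic.
No single member contains all 9 topics, so 2 is optimal.

2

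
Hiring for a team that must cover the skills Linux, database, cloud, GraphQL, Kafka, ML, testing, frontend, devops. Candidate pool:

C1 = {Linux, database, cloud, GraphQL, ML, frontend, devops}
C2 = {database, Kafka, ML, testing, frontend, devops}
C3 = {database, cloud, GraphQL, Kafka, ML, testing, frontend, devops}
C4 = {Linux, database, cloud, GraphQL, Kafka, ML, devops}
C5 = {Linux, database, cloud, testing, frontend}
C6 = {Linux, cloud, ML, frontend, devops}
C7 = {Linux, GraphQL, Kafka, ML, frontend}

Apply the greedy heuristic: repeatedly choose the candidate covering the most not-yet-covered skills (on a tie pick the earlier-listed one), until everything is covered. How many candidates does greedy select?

2

Pick 1: C3 covers 8 new skills (database, cloud, GraphQL, Kafka, ML, testing, frontend, devops).
Pick 2: C1 covers 1 new skills (Linux).
Greedy uses 2 candidates.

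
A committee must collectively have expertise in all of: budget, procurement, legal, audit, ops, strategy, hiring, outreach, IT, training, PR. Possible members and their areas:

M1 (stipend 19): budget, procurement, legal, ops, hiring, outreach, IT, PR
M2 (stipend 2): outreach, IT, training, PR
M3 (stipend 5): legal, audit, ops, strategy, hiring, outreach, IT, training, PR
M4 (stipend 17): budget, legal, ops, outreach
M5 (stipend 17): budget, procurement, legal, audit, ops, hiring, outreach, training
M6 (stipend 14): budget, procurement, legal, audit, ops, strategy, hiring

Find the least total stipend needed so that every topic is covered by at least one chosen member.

M2, M6 cover every topic at stipend 2 + 14 = 16.
Any cover uses at least 2 members; among all covering selections none totals below 16.

16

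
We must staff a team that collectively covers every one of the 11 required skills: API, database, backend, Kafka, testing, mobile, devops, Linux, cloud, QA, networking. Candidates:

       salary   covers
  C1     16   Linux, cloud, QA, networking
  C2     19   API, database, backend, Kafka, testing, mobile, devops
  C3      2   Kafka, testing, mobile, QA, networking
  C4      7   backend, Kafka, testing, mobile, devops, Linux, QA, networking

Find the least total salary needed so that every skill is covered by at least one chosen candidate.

35

C1, C2 cover every skill at salary 16 + 19 = 35.
Any cover uses at least 2 candidates; among all covering selections none totals below 35.
Greedy by coverage-per-salary would pick C3, C4, C2, C1 for 44 — worse than the optimum 35.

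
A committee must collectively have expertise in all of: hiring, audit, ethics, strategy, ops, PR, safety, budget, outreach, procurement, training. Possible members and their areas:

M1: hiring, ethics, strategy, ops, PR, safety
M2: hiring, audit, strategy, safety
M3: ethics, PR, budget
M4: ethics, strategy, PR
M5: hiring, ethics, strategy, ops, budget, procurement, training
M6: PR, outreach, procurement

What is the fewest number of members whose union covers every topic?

3

M2, M5, M6 together cover {hiring, audit, ethics, strategy, ops, PR, safety, budget, outreach, procurement, training} — every topic.
No 2 of the 6 members cover everything (all 15 pairs fall short), so 3 is minimum.
Greedy (largest uncovered first) would take M5, M1, M2, M6 — 4 members — but 3 suffice.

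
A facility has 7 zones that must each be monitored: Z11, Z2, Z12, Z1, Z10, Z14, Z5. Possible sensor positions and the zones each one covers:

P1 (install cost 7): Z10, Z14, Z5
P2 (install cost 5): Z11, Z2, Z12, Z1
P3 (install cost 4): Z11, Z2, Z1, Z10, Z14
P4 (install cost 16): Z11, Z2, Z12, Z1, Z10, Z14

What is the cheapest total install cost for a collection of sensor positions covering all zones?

12

P1, P2 cover every zone at install cost 7 + 5 = 12.
Any cover uses at least 2 sensor positions; among all covering selections none totals below 12.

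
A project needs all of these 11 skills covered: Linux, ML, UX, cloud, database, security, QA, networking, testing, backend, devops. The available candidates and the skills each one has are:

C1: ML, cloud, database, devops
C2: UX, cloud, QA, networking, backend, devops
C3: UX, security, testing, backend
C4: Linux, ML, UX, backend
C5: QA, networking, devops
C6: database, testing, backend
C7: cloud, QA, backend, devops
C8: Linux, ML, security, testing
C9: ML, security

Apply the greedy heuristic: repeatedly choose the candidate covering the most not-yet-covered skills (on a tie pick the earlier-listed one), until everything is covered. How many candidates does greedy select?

3

Pick 1: C2 covers 6 new skills (UX, cloud, QA, networking, backend, devops).
Pick 2: C8 covers 4 new skills (Linux, ML, security, testing).
Pick 3: C1 covers 1 new skills (database).
Greedy uses 3 candidates.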